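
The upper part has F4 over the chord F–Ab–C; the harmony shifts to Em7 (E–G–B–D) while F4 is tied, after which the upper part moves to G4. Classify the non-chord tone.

The harmony at that moment is E minor seventh chord (E, G, B, D); F4 is not a chord tone.
It is held over (the same pitch as the preceding F4) and left by step up to G4.
Held over from the previous chord and resolving up by step — a retardation.

F4 is a retardation.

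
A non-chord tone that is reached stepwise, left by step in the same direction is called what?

Passing tone.

Approach: by step. Departure: by step, continuing in the same direction.
Stepwise on both sides with no change of direction means the note fills in the space between two different chord tones — a passing tone. (Had it turned back to its starting note it would be a neighbor tone instead.)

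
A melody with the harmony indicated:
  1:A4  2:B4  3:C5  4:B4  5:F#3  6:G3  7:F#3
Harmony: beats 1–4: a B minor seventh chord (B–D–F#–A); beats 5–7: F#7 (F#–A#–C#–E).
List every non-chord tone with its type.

C5 (beat 3) — neighbor tone; G3 (beat 6) — neighbor tone.

The harmony at that moment is B minor seventh chord (B, D, F#, A); C5 is not a chord tone.
It is approached by step up from B4 and left by step down to B4.
Step away and step back to the same note — a neighbor tone (upper neighbor).
The harmony at that moment is F# dominant seventh chord (F#, A#, C#, E); G3 is not a chord tone.
It is approached by step up from F#3 and left by step down to F#3.
Step away and step back to the same note — a neighbor tone (upper neighbor).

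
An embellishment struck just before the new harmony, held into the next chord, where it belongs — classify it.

Anticipation.

Approach: ahead of the chord change (typically by step), so it is dissonant against the current harmony. Departure: none — the same pitch is restated or held and is a chord tone of the new harmony.
Dissonant first, consonant once the harmony catches up: the note simply arrives early — an anticipation. (The reverse timing, consonant first and dissonant after the change, would be a suspension or retardation.)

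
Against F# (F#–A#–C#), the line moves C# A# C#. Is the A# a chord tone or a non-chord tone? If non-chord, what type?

F# major triad contains F#, A#, C#; A# is the third, so it is a chord tone.

Chord tone (the third of F# major triad).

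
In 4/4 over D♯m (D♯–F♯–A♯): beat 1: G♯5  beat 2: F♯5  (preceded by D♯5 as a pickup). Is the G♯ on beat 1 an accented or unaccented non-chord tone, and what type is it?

Accented appoggiatura.

The harmony at that moment is D♯ minor triad (D♯, F♯, A♯); G♯5 is not a chord tone.
It is approached by leap up from D♯5 and left by step down to F♯5.
Leap in, step out — an appoggiatura.
It falls on the downbeat, so it is accented.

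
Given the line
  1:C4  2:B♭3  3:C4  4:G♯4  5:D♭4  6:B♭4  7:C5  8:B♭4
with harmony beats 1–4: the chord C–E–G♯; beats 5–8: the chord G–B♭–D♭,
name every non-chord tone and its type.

The harmony at that moment is C augmented triad (C, E, G♯); B♭3 is not a chord tone.
It is approached by step down from C4 and left by step up to C4.
Step away and step back to the same note — a neighbor tone (lower neighbor).
The harmony at that moment is G diminished triad (G, B♭, D♭); C5 is not a chord tone.
It is approached by step up from B♭4 and left by step down to B♭4.
Step away and step back to the same note — a neighbor tone (upper neighbor).

B♭3 (beat 2) — neighbor tone; C5 (beat 7) — neighbor tone.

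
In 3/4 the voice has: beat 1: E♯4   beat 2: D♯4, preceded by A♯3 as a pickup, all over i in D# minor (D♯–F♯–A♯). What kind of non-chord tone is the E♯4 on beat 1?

Appoggiatura.

The harmony at that moment is D♯ minor triad (D♯, F♯, A♯); E♯4 is not a chord tone.
It is approached by leap up from A♯3 and left by step down to D♯4.
Leap in, step out, metrically accented — an appoggiatura.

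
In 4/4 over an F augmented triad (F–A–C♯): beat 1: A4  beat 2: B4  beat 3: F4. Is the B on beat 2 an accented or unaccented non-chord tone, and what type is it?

The harmony at that moment is F augmented triad (F, A, C♯); B4 is not a chord tone.
It is approached by step up from A4 and left by leap down to F4.
Step in, leap out — an escape tone.
It falls on a weak beat, so it is unaccented.

Unaccented escape tone.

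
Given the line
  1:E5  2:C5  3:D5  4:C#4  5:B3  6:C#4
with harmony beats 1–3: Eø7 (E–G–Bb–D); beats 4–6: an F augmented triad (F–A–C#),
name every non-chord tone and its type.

The harmony at that moment is E half-diminished seventh chord (E, G, Bb, D); C5 is not a chord tone.
It is approached by leap down from E5 and left by step up to D5.
Leap in, step out — an appoggiatura.
The harmony at that moment is F augmented triad (F, A, C#); B3 is not a chord tone.
It is approached by step down from C#4 and left by step up to C#4.
Step away and step back to the same note — a neighbor tone (lower neighbor).

C5 (beat 2) — appoggiatura; B3 (beat 5) — neighbor tone.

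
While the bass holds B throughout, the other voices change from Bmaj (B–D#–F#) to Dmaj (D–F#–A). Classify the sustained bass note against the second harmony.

The harmony at that moment is D major triad (D, F#, A); B is not a chord tone.
It is held over (the same pitch as the preceding B) and then sustained as the same pitch into the next harmony.
Sustained through a change of harmony — a pedal tone.

Pedal tone (pedal point).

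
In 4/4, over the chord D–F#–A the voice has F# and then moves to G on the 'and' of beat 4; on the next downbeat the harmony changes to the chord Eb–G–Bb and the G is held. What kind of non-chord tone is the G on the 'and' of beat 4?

Anticipation.

The harmony at that moment is D major triad (D, F#, A); G is not a chord tone.
It is approached by step up from F# and then sustained as the same pitch into the next harmony.
Arriving early and becoming a chord tone when the harmony changes — an anticipation.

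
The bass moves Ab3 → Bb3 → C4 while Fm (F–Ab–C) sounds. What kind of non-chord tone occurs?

The harmony at that moment is F minor triad (F, Ab, C); Bb3 is not a chord tone.
It is approached by step up from Ab3 and left by step up to C4.
Step in, step out in the same direction — a passing tone.

Bb3 is a passing tone.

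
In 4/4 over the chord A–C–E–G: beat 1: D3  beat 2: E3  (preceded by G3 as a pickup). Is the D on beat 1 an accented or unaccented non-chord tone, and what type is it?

The harmony at that moment is A minor seventh chord (A, C, E, G); D3 is not a chord tone.
It is approached by leap down from G3 and left by step up to E3.
Leap in, step out — an appoggiatura.
It falls on the downbeat, so it is accented.

Accented appoggiatura.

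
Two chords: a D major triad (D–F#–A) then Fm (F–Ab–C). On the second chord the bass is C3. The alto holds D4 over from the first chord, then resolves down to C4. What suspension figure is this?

9–8 suspension.

At the second chord the bass is C3. The suspended D4 lies a ninth above the bass; after resolving down by step to C4, the interval above the bass becomes an octave.
Suspension figures are named by those two intervals: 9–8.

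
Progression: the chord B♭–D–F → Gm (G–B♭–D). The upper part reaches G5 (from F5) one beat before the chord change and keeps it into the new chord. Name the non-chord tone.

The harmony at that moment is B♭ major triad (B♭, D, F); G5 is not a chord tone.
It is approached by step up from F5 and then sustained as the same pitch into the next harmony.
Arriving early and becoming a chord tone when the harmony changes — an anticipation.

G5 is an anticipation.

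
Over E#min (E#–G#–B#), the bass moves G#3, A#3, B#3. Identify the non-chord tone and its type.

A#3 is a passing tone.

The harmony at that moment is E# minor triad (E#, G#, B#); A#3 is not a chord tone.
It is approached by step up from G#3 and left by step up to B#3.
Step in, step out in the same direction — a passing tone.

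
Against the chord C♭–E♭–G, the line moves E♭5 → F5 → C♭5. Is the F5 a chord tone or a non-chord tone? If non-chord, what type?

The harmony at that moment is C♭ augmented triad (C♭, E♭, G); F5 is not a chord tone.
It is approached by step up from E♭5 and left by leap down to C♭5.
Step in, leap out — an escape tone.

Non-chord tone — an escape tone.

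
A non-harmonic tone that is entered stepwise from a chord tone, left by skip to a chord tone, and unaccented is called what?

Approach: by step. Departure: by leap. Metric position: weak.
Step in, leap out, from a weak position — an escape tone (échappée). (It is the mirror image of the appoggiatura, which leaps in and steps out on a strong beat.)

Escape tone.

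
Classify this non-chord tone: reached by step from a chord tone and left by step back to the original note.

Approach: by step. Departure: by step in the opposite direction, back to the starting pitch.
Stepwise on both sides but reversing to return to the same chord tone — a neighbor tone. (Had it continued onward in the same direction it would be a passing tone instead.)

Neighbor tone.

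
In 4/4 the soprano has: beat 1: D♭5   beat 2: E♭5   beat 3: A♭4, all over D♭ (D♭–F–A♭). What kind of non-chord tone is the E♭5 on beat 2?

Escape tone.

The harmony at that moment is D♭ major triad (D♭, F, A♭); E♭5 is not a chord tone.
It is approached by step up from D♭5 and left by leap down to A♭4.
Step in, leap out, on a weak beat — an escape tone.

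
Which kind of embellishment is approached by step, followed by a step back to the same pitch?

Approach: by step. Departure: by step in the opposite direction, back to the starting pitch.
Stepwise on both sides but reversing to return to the same chord tone — a neighbor tone. (Had it continued onward in the same direction it would be a passing tone instead.)

Neighbor tone.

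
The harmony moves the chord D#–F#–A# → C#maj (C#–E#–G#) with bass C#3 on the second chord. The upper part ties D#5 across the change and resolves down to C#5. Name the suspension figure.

At the second chord the bass is C#3. The suspended D#5 lies a ninth above the bass; after resolving down by step to C#5, the interval above the bass becomes an octave.
Suspension figures are named by those two intervals: 9–8.

9–8 suspension.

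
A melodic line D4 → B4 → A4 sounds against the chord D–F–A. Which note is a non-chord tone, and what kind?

The harmony at that moment is D minor triad (D, F, A); B4 is not a chord tone.
It is approached by leap up from D4 and left by step down to A4.
Leap in, step out — an appoggiatura.

B4 is an appoggiatura.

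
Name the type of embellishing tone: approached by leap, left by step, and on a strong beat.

Approach: by leap. Departure: by step. Metric position: strong.
Leap in, step out, in a metrically strong position — an appoggiatura. (It is the mirror image of the escape tone, which steps in and leaps out from a weak position.)

Appoggiatura.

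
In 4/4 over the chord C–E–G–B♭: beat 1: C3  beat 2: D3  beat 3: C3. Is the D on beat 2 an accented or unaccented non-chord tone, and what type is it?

Unaccented neighbor tone.

The harmony at that moment is C dominant seventh chord (C, E, G, B♭); D3 is not a chord tone.
It is approached by step up from C3 and left by step down to C3.
Step away and step back to the same note — a neighbor tone (upper neighbor).
It falls on a weak beat, so it is unaccented.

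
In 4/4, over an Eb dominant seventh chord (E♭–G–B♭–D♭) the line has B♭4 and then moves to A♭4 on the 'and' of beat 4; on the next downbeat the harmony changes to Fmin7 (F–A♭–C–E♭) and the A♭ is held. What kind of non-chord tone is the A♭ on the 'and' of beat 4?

The harmony at that moment is E♭ dominant seventh chord (E♭, G, B♭, D♭); A♭4 is not a chord tone.
It is approached by step down from B♭4 and then sustained as the same pitch into the next harmony.
Arriving early and becoming a chord tone when the harmony changes — an anticipation.

Anticipation.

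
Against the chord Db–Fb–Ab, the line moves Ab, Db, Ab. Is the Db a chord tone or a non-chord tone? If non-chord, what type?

Chord tone (the root of Db minor triad).

Db minor triad contains Db, Fb, Ab; Db is the root, so it is a chord tone.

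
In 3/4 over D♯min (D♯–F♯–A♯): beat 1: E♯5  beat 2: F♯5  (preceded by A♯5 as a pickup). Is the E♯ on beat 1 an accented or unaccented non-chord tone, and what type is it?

Accented appoggiatura.

The harmony at that moment is D♯ minor triad (D♯, F♯, A♯); E♯5 is not a chord tone.
It is approached by leap down from A♯5 and left by step up to F♯5.
Leap in, step out — an appoggiatura.
It falls on the downbeat, so it is accented.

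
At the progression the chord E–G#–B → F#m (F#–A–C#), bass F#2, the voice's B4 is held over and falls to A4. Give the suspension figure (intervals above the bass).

4–3 suspension.

At the second chord the bass is F#2. The suspended B4 lies a fourth above the bass; after resolving down by step to A4, the interval above the bass becomes a third.
Suspension figures are named by those two intervals: 4–3.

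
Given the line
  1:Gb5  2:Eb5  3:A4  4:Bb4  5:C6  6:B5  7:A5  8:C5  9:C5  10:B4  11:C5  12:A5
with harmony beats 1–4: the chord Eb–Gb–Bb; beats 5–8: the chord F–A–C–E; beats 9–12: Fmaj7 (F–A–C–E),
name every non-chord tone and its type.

The harmony at that moment is Eb minor triad (Eb, Gb, Bb); A4 is not a chord tone.
It is approached by leap down from Eb5 and left by step up to Bb4.
Leap in, step out — an appoggiatura.
The harmony at that moment is F major seventh chord (F, A, C, E); B5 is not a chord tone.
It is approached by step down from C6 and left by step down to A5.
Step in, step out in the same direction — a passing tone.
The harmony at that moment is F major seventh chord (F, A, C, E); B4 is not a chord tone.
It is approached by step down from C5 and left by step up to C5.
Step away and step back to the same note — a neighbor tone (lower neighbor).

A4 (beat 3) — appoggiatura; B5 (beat 6) — passing tone; B4 (beat 10) — neighbor tone.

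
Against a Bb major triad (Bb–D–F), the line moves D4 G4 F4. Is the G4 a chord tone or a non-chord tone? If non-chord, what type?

Non-chord tone — an appoggiatura.

The harmony at that moment is Bb major triad (Bb, D, F); G4 is not a chord tone.
It is approached by leap up from D4 and left by step down to F4.
Leap in, step out — an appoggiatura.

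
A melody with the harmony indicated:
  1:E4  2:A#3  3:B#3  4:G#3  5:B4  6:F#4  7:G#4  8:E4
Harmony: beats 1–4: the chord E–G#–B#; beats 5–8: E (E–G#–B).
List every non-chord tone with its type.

A#3 (beat 2) — appoggiatura; F#4 (beat 6) — appoggiatura.

The harmony at that moment is E augmented triad (E, G#, B#); A#3 is not a chord tone.
It is approached by leap down from E4 and left by step up to B#3.
Leap in, step out — an appoggiatura.
The harmony at that moment is E major triad (E, G#, B); F#4 is not a chord tone.
It is approached by leap down from B4 and left by step up to G#4.
Leap in, step out — an appoggiatura.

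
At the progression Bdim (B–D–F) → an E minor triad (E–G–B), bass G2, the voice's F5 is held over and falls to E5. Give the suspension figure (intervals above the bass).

7–6 suspension.

At the second chord the bass is G2. The suspended F5 lies a seventh above the bass; after resolving down by step to E5, the interval above the bass becomes a sixth.
Suspension figures are named by those two intervals: 7–6.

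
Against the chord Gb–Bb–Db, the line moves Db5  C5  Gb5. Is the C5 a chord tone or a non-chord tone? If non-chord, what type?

Non-chord tone — an escape tone.

The harmony at that moment is Gb major triad (Gb, Bb, Db); C5 is not a chord tone.
It is approached by step down from Db5 and left by leap up to Gb5.
Step in, leap out — an escape tone.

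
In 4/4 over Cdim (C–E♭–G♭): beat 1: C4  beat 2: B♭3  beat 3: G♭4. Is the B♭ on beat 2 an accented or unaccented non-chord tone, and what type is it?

Unaccented escape tone.

The harmony at that moment is C diminished triad (C, E♭, G♭); B♭3 is not a chord tone.
It is approached by step down from C4 and left by leap up to G♭4.
Step in, leap out — an escape tone.
It falls on a weak beat, so it is unaccented.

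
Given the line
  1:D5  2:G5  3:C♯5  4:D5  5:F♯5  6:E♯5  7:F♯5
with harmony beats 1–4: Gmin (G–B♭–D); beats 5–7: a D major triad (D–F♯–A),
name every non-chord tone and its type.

C♯5 (beat 3) — appoggiatura; E♯5 (beat 6) — neighbor tone.

The harmony at that moment is G minor triad (G, B♭, D); C♯5 is not a chord tone.
It is approached by leap down from G5 and left by step up to D5.
Leap in, step out — an appoggiatura.
The harmony at that moment is D major triad (D, F♯, A); E♯5 is not a chord tone.
It is approached by step down from F♯5 and left by step up to F♯5.
Step away and step back to the same note — a neighbor tone (lower neighbor).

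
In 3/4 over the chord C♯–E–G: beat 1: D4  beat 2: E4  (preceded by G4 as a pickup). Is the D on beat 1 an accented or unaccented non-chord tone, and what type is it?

Accented appoggiatura.

The harmony at that moment is C♯ diminished triad (C♯, E, G); D4 is not a chord tone.
It is approached by leap down from G4 and left by step up to E4.
Leap in, step out — an appoggiatura.
It falls on the downbeat, so it is accented.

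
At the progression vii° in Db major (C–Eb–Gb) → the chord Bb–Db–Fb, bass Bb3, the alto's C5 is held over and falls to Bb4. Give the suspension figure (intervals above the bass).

At the second chord the bass is Bb3. The suspended C5 lies a ninth above the bass; after resolving down by step to Bb4, the interval above the bass becomes an octave.
Suspension figures are named by those two intervals: 9–8.

9–8 suspension.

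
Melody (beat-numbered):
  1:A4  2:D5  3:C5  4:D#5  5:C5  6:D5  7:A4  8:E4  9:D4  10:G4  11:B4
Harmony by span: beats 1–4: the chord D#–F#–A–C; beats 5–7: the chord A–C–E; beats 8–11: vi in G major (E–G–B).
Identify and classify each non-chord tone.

The harmony at that moment is D# diminished seventh chord (D#, F#, A, C); D5 is not a chord tone.
It is approached by leap up from A4 and left by step down to C5.
Leap in, step out — an appoggiatura.
The harmony at that moment is A minor triad (A, C, E); D5 is not a chord tone.
It is approached by step up from C5 and left by leap down to A4.
Step in, leap out — an escape tone.
The harmony at that moment is E minor triad (E, G, B); D4 is not a chord tone.
It is approached by step down from E4 and left by leap up to G4.
Step in, leap out — an escape tone.

D5 (beat 2) — appoggiatura; D5 (beat 6) — escape tone; D4 (beat 9) — escape tone.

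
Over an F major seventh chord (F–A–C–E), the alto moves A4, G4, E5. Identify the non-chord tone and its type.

G4 is an escape tone.

The harmony at that moment is F major seventh chord (F, A, C, E); G4 is not a chord tone.
It is approached by step down from A4 and left by leap up to E5.
Step in, leap out — an escape tone.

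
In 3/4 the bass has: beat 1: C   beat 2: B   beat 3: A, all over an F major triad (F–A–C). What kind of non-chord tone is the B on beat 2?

The harmony at that moment is F major triad (F, A, C); B is not a chord tone.
It is approached by step down from C and left by step down to A.
Step in, step out in the same direction — a passing tone.

Passing tone.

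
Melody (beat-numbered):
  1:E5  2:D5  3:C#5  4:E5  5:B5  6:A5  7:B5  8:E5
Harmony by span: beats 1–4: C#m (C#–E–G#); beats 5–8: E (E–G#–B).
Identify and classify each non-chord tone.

The harmony at that moment is C# minor triad (C#, E, G#); D5 is not a chord tone.
It is approached by step down from E5 and left by step down to C#5.
Step in, step out in the same direction — a passing tone.
The harmony at that moment is E major triad (E, G#, B); A5 is not a chord tone.
It is approached by step down from B5 and left by step up to B5.
Step away and step back to the same note — a neighbor tone (lower neighbor).

D5 (beat 2) — passing tone; A5 (beat 6) — neighbor tone.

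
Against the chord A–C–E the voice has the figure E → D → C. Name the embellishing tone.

The harmony at that moment is A minor triad (A, C, E); D is not a chord tone.
It is approached by step down from E and left by step down to C.
Step in, step out in the same direction — a passing tone.

D is a passing tone.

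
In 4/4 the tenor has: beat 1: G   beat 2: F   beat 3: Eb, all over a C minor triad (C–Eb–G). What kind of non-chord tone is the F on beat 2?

The harmony at that moment is C minor triad (C, Eb, G); F is not a chord tone.
It is approached by step down from G and left by step down to Eb.
Step in, step out in the same direction — a passing tone.

Passing tone.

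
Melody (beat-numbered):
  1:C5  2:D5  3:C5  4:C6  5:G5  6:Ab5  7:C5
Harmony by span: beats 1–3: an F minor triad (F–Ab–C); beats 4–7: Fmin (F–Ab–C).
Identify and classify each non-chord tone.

D5 (beat 2) — neighbor tone; G5 (beat 5) — appoggiatura.

The harmony at that moment is F minor triad (F, Ab, C); D5 is not a chord tone.
It is approached by step up from C5 and left by step down to C5.
Step away and step back to the same note — a neighbor tone (upper neighbor).
The harmony at that moment is F minor triad (F, Ab, C); G5 is not a chord tone.
It is approached by leap down from C6 and left by step up to Ab5.
Leap in, step out — an appoggiatura.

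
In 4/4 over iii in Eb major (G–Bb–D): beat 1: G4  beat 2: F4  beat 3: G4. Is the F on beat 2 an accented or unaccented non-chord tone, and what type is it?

Unaccented neighbor tone.

The harmony at that moment is G minor triad (G, Bb, D); F4 is not a chord tone.
It is approached by step down from G4 and left by step up to G4.
Step away and step back to the same note — a neighbor tone (lower neighbor).
It falls on a weak beat, so it is unaccented.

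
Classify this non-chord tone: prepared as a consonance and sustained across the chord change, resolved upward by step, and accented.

Approach: by preparation — the pitch is first a chord tone, then held (tied or repeated) while the harmony changes under it. Departure: up by step. Metric position: strong.
A prepared dissonance that resolves upward by step — a retardation. (The same figure resolving downward would be a suspension.)

Retardation.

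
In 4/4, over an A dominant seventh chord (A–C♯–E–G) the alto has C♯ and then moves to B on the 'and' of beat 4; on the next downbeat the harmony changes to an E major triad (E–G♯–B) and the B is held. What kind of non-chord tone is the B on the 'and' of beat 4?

The harmony at that moment is A dominant seventh chord (A, C♯, E, G); B is not a chord tone.
It is approached by step down from C♯ and then sustained as the same pitch into the next harmony.
Arriving early and becoming a chord tone when the harmony changes — an anticipation.

Anticipation.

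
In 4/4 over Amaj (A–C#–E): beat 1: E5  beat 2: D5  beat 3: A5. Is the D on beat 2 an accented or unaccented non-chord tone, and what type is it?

Unaccented escape tone.

The harmony at that moment is A major triad (A, C#, E); D5 is not a chord tone.
It is approached by step down from E5 and left by leap up to A5.
Step in, leap out — an escape tone.
It falls on a weak beat, so it is unaccented.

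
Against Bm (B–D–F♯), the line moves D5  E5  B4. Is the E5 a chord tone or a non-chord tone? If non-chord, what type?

The harmony at that moment is B minor triad (B, D, F♯); E5 is not a chord tone.
It is approached by step up from D5 and left by leap down to B4.
Step in, leap out — an escape tone.

Non-chord tone — an escape tone.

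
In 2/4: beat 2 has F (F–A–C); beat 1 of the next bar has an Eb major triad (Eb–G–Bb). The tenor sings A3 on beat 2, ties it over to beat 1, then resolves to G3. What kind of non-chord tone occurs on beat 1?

Suspension.

The harmony at that moment is Eb major triad (Eb, G, Bb); A3 is not a chord tone.
It is held over (the same pitch as the preceding A3) and left by step down to G3.
Held over from the previous chord and resolving down by step — a suspension.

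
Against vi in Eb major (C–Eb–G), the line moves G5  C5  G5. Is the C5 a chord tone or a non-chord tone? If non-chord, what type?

Chord tone (the root of C minor triad).

C minor triad contains C, Eb, G; C is the root, so it is a chord tone.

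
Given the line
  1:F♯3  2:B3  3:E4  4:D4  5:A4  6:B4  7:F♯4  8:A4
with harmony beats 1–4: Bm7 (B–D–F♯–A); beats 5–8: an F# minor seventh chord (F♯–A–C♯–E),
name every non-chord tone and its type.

E4 (beat 3) — appoggiatura; B4 (beat 6) — escape tone.

The harmony at that moment is B minor seventh chord (B, D, F♯, A); E4 is not a chord tone.
It is approached by leap up from B3 and left by step down to D4.
Leap in, step out — an appoggiatura.
The harmony at that moment is F♯ minor seventh chord (F♯, A, C♯, E); B4 is not a chord tone.
It is approached by step up from A4 and left by leap down to F♯4.
Step in, leap out — an escape tone.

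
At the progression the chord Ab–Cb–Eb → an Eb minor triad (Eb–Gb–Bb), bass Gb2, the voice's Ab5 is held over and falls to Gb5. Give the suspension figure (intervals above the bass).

9–8 suspension.

At the second chord the bass is Gb2. The suspended Ab5 lies a ninth above the bass; after resolving down by step to Gb5, the interval above the bass becomes an octave.
Suspension figures are named by those two intervals: 9–8.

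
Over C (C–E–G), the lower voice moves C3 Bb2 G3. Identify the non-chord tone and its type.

Bb2 is an escape tone.

The harmony at that moment is C major triad (C, E, G); Bb2 is not a chord tone.
It is approached by step down from C3 and left by leap up to G3.
Step in, leap out — an escape tone.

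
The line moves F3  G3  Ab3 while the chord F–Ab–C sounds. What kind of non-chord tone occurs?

G3 is a passing tone.

The harmony at that moment is F minor triad (F, Ab, C); G3 is not a chord tone.
It is approached by step up from F3 and left by step up to Ab3.
Step in, step out in the same direction — a passing tone.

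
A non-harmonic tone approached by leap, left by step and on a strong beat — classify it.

Appoggiatura.

Approach: by leap. Departure: by step. Metric position: strong.
Leap in, step out, in a metrically strong position — an appoggiatura. (It is the mirror image of the escape tone, which steps in and leaps out from a weak position.)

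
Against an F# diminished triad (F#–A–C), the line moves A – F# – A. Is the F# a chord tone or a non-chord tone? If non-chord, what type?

F# diminished triad contains F#, A, C; F# is the root, so it is a chord tone.

Chord tone (the root of F# diminished triad).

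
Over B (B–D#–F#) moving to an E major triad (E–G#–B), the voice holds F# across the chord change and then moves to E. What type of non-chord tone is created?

The harmony at that moment is E major triad (E, G#, B); F# is not a chord tone.
It is held over (the same pitch as the preceding F#) and left by step down to E.
Held over from the previous chord and resolving down by step — a suspension.

F# is a suspension.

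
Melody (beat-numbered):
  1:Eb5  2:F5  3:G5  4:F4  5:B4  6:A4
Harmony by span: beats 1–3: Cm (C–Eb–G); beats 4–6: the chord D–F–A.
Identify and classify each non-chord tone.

The harmony at that moment is C minor triad (C, Eb, G); F5 is not a chord tone.
It is approached by step up from Eb5 and left by step up to G5.
Step in, step out in the same direction — a passing tone.
The harmony at that moment is D minor triad (D, F, A); B4 is not a chord tone.
It is approached by leap up from F4 and left by step down to A4.
Leap in, step out — an appoggiatura.

F5 (beat 2) — passing tone; B4 (beat 5) — appoggiatura.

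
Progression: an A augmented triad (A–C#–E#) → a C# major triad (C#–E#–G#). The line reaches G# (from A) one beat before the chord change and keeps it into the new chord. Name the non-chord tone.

G# is an anticipation.

The harmony at that moment is A augmented triad (A, C#, E#); G# is not a chord tone.
It is approached by step down from A and then sustained as the same pitch into the next harmony.
Arriving early and becoming a chord tone when the harmony changes — an anticipation.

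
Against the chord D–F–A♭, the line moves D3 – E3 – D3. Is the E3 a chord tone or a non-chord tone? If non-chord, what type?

The harmony at that moment is D diminished triad (D, F, A♭); E3 is not a chord tone.
It is approached by step up from D3 and left by step down to D3.
Step away and step back to the same note — a neighbor tone (upper neighbor).

Non-chord tone — a neighbor tone.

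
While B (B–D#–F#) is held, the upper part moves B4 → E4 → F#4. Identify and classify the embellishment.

The harmony at that moment is B major triad (B, D#, F#); E4 is not a chord tone.
It is approached by leap down from B4 and left by step up to F#4.
Leap in, step out — an appoggiatura.

E4 is an appoggiatura.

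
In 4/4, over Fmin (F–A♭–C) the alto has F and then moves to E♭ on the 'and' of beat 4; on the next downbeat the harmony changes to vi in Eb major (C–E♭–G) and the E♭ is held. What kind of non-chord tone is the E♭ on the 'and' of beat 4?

Anticipation.

The harmony at that moment is F minor triad (F, A♭, C); E♭ is not a chord tone.
It is approached by step down from F and then sustained as the same pitch into the next harmony.
Arriving early and becoming a chord tone when the harmony changes — an anticipation.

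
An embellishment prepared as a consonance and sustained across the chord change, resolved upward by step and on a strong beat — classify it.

Retardation.

Approach: by preparation — the pitch is first a chord tone, then held (tied or repeated) while the harmony changes under it. Departure: up by step. Metric position: strong.
A prepared dissonance that resolves upward by step — a retardation. (The same figure resolving downward would be a suspension.)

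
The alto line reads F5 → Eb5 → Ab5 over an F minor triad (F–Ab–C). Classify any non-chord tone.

Eb5 is an escape tone.

The harmony at that moment is F minor triad (F, Ab, C); Eb5 is not a chord tone.
It is approached by step down from F5 and left by leap up to Ab5.
Step in, leap out — an escape tone.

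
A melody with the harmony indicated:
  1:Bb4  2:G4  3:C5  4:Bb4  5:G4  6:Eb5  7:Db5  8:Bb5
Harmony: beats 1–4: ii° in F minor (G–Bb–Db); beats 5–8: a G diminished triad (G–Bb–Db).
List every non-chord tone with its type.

The harmony at that moment is G diminished triad (G, Bb, Db); C5 is not a chord tone.
It is approached by leap up from G4 and left by step down to Bb4.
Leap in, step out — an appoggiatura.
The harmony at that moment is G diminished triad (G, Bb, Db); Eb5 is not a chord tone.
It is approached by leap up from G4 and left by step down to Db5.
Leap in, step out — an appoggiatura.

C5 (beat 3) — appoggiatura; Eb5 (beat 6) — appoggiatura.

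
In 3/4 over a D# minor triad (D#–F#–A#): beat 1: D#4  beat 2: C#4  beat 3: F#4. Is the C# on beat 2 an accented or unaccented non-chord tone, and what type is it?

Unaccented escape tone.

The harmony at that moment is D# minor triad (D#, F#, A#); C#4 is not a chord tone.
It is approached by step down from D#4 and left by leap up to F#4.
Step in, leap out — an escape tone.
It falls on a weak beat, so it is unaccented.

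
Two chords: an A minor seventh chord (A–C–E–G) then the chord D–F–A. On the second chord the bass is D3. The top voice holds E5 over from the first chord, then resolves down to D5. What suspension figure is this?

9–8 suspension.

At the second chord the bass is D3. The suspended E5 lies a ninth above the bass; after resolving down by step to D5, the interval above the bass becomes an octave.
Suspension figures are named by those two intervals: 9–8.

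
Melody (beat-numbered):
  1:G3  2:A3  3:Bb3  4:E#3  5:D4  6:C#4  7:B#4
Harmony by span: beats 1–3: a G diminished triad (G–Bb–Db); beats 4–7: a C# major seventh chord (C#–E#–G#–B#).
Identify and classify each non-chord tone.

A3 (beat 2) — passing tone; D4 (beat 5) — appoggiatura.

The harmony at that moment is G diminished triad (G, Bb, Db); A3 is not a chord tone.
It is approached by step up from G3 and left by step up to Bb3.
Step in, step out in the same direction — a passing tone.
The harmony at that moment is C# major seventh chord (C#, E#, G#, B#); D4 is not a chord tone.
It is approached by leap up from E#3 and left by step down to C#4.
Leap in, step out — an appoggiatura.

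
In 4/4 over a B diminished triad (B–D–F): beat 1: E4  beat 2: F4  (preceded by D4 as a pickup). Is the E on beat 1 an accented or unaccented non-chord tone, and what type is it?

Accented passing tone.

The harmony at that moment is B diminished triad (B, D, F); E4 is not a chord tone.
It is approached by step up from D4 and left by step up to F4.
Step in, step out in the same direction — a passing tone.
It falls on the downbeat, so it is accented.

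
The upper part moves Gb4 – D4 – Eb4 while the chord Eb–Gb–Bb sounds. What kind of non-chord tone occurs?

The harmony at that moment is Eb minor triad (Eb, Gb, Bb); D4 is not a chord tone.
It is approached by leap down from Gb4 and left by step up to Eb4.
Leap in, step out — an appoggiatura.

D4 is an appoggiatura.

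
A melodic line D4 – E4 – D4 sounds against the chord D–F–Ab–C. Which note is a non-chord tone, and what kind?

E4 is a neighbor tone.

The harmony at that moment is D half-diminished seventh chord (D, F, Ab, C); E4 is not a chord tone.
It is approached by step up from D4 and left by step down to D4.
Step away and step back to the same note — a neighbor tone (upper neighbor).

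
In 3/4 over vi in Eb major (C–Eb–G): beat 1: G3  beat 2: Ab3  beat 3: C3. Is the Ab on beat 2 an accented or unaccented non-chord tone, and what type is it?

The harmony at that moment is C minor triad (C, Eb, G); Ab3 is not a chord tone.
It is approached by step up from G3 and left by leap down to C3.
Step in, leap out — an escape tone.
It falls on a weak beat, so it is unaccented.

Unaccented escape tone.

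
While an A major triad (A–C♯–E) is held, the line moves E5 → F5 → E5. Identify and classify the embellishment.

F5 is a neighbor tone.

The harmony at that moment is A major triad (A, C♯, E); F5 is not a chord tone.
It is approached by step up from E5 and left by step down to E5.
Step away and step back to the same note — a neighbor tone (upper neighbor).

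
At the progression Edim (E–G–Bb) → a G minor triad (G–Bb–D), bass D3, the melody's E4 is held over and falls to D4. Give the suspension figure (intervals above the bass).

At the second chord the bass is D3. The suspended E4 lies a ninth above the bass; after resolving down by step to D4, the interval above the bass becomes an octave.
Suspension figures are named by those two intervals: 9–8.

9–8 suspension.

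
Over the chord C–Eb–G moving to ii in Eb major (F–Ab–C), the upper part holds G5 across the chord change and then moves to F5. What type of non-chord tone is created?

G5 is a suspension.

The harmony at that moment is F minor triad (F, Ab, C); G5 is not a chord tone.
It is held over (the same pitch as the preceding G5) and left by step down to F5.
Held over from the previous chord and resolving down by step — a suspension.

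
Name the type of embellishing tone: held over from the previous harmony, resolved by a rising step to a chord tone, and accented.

Approach: by preparation — the pitch is first a chord tone, then held (tied or repeated) while the harmony changes under it. Departure: up by step. Metric position: strong.
A prepared dissonance that resolves upward by step — a retardation. (The same figure resolving downward would be a suspension.)

Retardation.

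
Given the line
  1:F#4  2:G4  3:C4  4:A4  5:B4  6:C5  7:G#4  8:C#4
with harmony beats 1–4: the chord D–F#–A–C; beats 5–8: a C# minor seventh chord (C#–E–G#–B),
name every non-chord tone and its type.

G4 (beat 2) — escape tone; C5 (beat 6) — escape tone.

The harmony at that moment is D dominant seventh chord (D, F#, A, C); G4 is not a chord tone.
It is approached by step up from F#4 and left by leap down to C4.
Step in, leap out — an escape tone.
The harmony at that moment is C# minor seventh chord (C#, E, G#, B); C5 is not a chord tone.
It is approached by step up from B4 and left by leap down to G#4.
Step in, leap out — an escape tone.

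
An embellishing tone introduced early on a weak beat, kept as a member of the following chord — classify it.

Anticipation.

Approach: ahead of the chord change (typically by step), so it is dissonant against the current harmony. Departure: none — the same pitch is restated or held and is a chord tone of the new harmony.
Dissonant first, consonant once the harmony catches up: the note simply arrives early — an anticipation. (The reverse timing, consonant first and dissonant after the change, would be a suspension or retardation.)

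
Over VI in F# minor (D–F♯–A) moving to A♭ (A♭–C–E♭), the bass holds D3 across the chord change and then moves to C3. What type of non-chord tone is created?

D3 is a suspension.

The harmony at that moment is A♭ major triad (A♭, C, E♭); D3 is not a chord tone.
It is held over (the same pitch as the preceding D3) and left by step down to C3.
Held over from the previous chord and resolving down by step — a suspension.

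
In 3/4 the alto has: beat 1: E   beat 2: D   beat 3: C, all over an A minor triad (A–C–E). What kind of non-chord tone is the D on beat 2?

Passing tone.

The harmony at that moment is A minor triad (A, C, E); D is not a chord tone.
It is approached by step down from E and left by step down to C.
Step in, step out in the same direction — a passing tone.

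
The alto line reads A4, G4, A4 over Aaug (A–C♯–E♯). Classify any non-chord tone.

The harmony at that moment is A augmented triad (A, C♯, E♯); G4 is not a chord tone.
It is approached by step down from A4 and left by step up to A4.
Step away and step back to the same note — a neighbor tone (lower neighbor).

G4 is a neighbor tone.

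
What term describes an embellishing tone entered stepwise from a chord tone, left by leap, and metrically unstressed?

Approach: by step. Departure: by leap. Metric position: weak.
Step in, leap out, from a weak position — an escape tone (échappée). (It is the mirror image of the appoggiatura, which leaps in and steps out on a strong beat.)

Escape tone.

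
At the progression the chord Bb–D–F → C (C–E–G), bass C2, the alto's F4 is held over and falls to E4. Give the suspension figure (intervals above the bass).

4–3 suspension.

At the second chord the bass is C2. The suspended F4 lies a fourth above the bass; after resolving down by step to E4, the interval above the bass becomes a third.
Suspension figures are named by those two intervals: 4–3.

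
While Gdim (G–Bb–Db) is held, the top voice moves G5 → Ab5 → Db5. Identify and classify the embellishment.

Ab5 is an escape tone.

The harmony at that moment is G diminished triad (G, Bb, Db); Ab5 is not a chord tone.
It is approached by step up from G5 and left by leap down to Db5.
Step in, leap out — an escape tone.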